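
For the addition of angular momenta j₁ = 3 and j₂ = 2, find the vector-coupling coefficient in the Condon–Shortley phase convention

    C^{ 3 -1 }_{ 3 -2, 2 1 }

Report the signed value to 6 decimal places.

+0.500000  (= +√(1/4))

j₁+j₂−J=2  J+j₁−j₂=4  J−j₁+j₂=2  j₁+j₂+J+1=9
(j₁±m₁, j₂±m₂, J±M) = (1,5,3,1,2,4)
P² = 64
sum k=1..2:
  [1] −1/48 = -1/48
  [2] +1/12 = 1/12
S = 1/16
C² = P²·S² = 1/4 ; C = +0.500000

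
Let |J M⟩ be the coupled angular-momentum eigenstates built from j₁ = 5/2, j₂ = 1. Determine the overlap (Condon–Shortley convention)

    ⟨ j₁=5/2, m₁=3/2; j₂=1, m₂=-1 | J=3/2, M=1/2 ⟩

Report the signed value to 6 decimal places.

+√(2/5) ≈ +0.632456

√[4·2!3!0!/6! · 4!1!0!2!2!1!] = √(32/5)
  +(−1)^0/∏(0,2,1,0,2,0)! = 1/4  (running 1/4)
⟨..|..⟩ = √(32/5)·(1/4) = +0.632456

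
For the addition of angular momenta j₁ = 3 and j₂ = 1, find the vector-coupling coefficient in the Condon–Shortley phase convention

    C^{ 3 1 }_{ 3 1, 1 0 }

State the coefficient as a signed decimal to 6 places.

+√(1/12) = +0.288675

triangle: 1!·5!·1!/8! = 120/40320
(j±m)!: 4!·2!·1!·1!·4!·2! = 2304
prefactor² = (2J+1)·Δ·N² = 48
  k=0: +1/(0!·1!·2!·1!·3!·0!) = 1/12
  k=1: −1/(1!·0!·1!·0!·4!·1!) = -1/24
Σ = 1/24  ⇒  CG² = 48·1/24² = 1/12
CG = +√(1/12) = +0.288675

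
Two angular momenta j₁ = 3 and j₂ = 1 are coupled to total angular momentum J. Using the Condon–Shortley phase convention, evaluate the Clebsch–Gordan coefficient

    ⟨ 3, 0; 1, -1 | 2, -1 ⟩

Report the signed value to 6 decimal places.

j₁+j₂−J=2  J+j₁−j₂=4  J−j₁+j₂=0  j₁+j₂+J+1=7
(j₁±m₁, j₂±m₂, J±M) = (3,3,0,2,1,3)
P² = 144/7
sum k=0..0:
  [0] +1/12 = 1/12
S = 1/12
C² = P²·S² = 1/7 ; C = +0.377964

+√(1/7) = +0.377964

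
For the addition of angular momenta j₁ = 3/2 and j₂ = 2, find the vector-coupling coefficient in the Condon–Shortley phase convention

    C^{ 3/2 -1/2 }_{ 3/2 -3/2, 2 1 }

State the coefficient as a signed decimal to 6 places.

+√(2/5) = +0.632456

j₁+j₂−J=2  J+j₁−j₂=1  J−j₁+j₂=2  j₁+j₂+J+1=6
(j₁±m₁, j₂±m₂, J±M) = (0,3,3,1,1,2)
P² = 8/5
sum k=2..2:
  [2] +1/2 = 1/2
S = 1/2
C² = P²·S² = 2/5 ; C = +0.632456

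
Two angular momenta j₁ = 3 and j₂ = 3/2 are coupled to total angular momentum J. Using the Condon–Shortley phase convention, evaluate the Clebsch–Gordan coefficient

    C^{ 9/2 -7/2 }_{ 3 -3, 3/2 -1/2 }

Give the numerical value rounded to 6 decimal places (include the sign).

√[10·0!6!3!/10! · 0!6!1!2!1!8!] = √(691200)
  +(−1)^0/∏(0,0,6,1,0,2)! = 1/1440  (running 1/1440)
⟨..|..⟩ = √(691200)·(1/1440) = +0.577350

+√(1/3) = +0.577350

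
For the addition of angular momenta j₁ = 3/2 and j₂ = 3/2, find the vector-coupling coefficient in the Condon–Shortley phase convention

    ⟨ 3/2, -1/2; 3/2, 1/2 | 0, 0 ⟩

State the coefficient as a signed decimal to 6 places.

triangle: 3!·0!·0!/4! = 6/24
(j±m)!: 1!·2!·2!·1!·0!·0! = 4
prefactor² = (2J+1)·Δ·N² = 1
  k=2: +1/(2!·1!·0!·0!·0!·0!) = 1/2
Σ = 1/2  ⇒  CG² = 1·1/2² = 1/4
CG = +√(1/4) = +0.500000

+√(1/4) = +0.500000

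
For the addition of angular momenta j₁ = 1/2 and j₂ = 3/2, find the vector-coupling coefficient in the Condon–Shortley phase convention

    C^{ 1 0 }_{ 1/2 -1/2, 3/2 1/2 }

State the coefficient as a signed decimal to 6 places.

-0.707107

triangle: 1!×0!×2!/4! = 2/24
(j±m)!: 0!×1!×2!×1!×1!×1! = 2
prefactor² = (2J+1)×Δ×N² = 1/2
  k=1: −1/(1!×0!×0!×1!×0!×1!) = -1
Σ = -1  ⇒  CG² = 1/2×(-1)² = 1/2
CG = −√(1/2) = -0.707107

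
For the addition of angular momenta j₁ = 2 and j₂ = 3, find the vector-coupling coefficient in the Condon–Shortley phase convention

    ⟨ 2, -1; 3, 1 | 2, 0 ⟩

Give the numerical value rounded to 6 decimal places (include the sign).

+√(1/7) ≈ +0.377964

triangle: 3!·1!·3!/8! = 36/40320
(j±m)!: 1!·3!·4!·2!·2!·2! = 1152
prefactor² = (2J+1)·Δ·N² = 36/7
  k=2: +1/(2!·1!·1!·2!·0!·1!) = 1/4
  k=3: −1/(3!·0!·0!·1!·1!·2!) = -1/12
Σ = 1/6  ⇒  CG² = 36/7·1/6² = 1/7
CG = +√(1/7) = +0.377964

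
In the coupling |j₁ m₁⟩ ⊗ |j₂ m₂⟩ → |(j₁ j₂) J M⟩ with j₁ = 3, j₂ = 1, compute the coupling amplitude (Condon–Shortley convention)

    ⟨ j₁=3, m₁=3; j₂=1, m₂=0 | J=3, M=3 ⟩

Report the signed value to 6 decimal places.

√[7·1!5!1!/8! · 6!0!1!1!6!0!] = √(10800)
  +(−1)^0/∏(0,1,0,1,5,0)! = 1/120  (running 1/120)
⟨..|..⟩ = √(10800)·(1/120) = +0.866025

+0.866025  (= +√(3/4))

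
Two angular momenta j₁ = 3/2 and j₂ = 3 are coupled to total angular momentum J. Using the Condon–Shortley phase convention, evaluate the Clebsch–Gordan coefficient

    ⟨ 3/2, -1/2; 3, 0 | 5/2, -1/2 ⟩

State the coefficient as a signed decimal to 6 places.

triangle: 2!*1!*4!/8! = 48/40320
(j±m)!: 1!*2!*3!*3!*2!*3! = 864
prefactor² = (2J+1)*Δ*N² = 216/35
  k=1: −1/(1!*1!*1!*2!*0!*2!) = -1/4
  k=2: +1/(2!*0!*0!*1!*1!*3!) = 1/12
Σ = -1/6  ⇒  CG² = 216/35*(-1/6)² = 6/35
CG = −√(6/35) = -0.414039

−√(6/35) ≈ -0.414039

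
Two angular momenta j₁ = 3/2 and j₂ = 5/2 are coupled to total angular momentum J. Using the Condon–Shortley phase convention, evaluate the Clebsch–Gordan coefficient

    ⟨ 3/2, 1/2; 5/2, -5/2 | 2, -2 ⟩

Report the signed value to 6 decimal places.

√[5·2!1!3!/7! · 2!1!0!5!0!4!] = √(480/7)
  +(−1)^0/∏(0,2,1,0,0,3)! = 1/12  (running 1/12)
⟨..|..⟩ = √(480/7)·(1/12) = +0.690066

+√(10/21) = +0.690066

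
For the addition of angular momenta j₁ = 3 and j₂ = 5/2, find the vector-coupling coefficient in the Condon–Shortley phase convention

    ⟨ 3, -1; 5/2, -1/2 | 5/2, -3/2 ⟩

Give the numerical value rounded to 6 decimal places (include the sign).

+0.169031

√[6·3!3!2!/9! · 2!4!2!3!1!4!] = √(576/35)
  +(−1)^1/∏(1,2,3,1,0,1)! = -1/12  (running -1/12)
  +(−1)^2/∏(2,1,2,0,1,2)! = 1/8  (running 1/24)
⟨..|..⟩ = √(576/35)·(1/24) = +0.169031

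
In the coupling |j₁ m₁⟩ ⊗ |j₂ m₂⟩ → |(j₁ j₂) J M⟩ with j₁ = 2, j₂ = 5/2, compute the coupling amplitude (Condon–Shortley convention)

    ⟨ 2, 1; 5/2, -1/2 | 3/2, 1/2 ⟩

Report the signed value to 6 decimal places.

−√(5/21) ≈ -0.487950

triangle: 3!×1!×2!/7! = 12/5040
(j±m)!: 3!×1!×2!×3!×2!×1! = 144
prefactor² = (2J+1)×Δ×N² = 48/35
  k=0: +1/(0!×3!×1!×2!×0!×0!) = 1/12
  k=1: −1/(1!×2!×0!×1!×1!×1!) = -1/2
Σ = -5/12  ⇒  CG² = 48/35×(-5/12)² = 5/21
CG = −√(5/21) = -0.487950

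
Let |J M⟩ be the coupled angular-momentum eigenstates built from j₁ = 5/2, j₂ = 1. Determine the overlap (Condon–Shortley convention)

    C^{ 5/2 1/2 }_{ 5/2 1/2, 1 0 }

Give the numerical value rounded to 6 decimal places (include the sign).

+0.169031

j₁+j₂−J=1  J+j₁−j₂=4  J−j₁+j₂=1  j₁+j₂+J+1=7
(j₁±m₁, j₂±m₂, J±M) = (3,2,1,1,3,2)
P² = 144/35
sum k=0..1:
  [0] +1/4 = 1/4
  [1] −1/6 = -1/6
S = 1/12
C² = P²·S² = 1/35 ; C = +0.169031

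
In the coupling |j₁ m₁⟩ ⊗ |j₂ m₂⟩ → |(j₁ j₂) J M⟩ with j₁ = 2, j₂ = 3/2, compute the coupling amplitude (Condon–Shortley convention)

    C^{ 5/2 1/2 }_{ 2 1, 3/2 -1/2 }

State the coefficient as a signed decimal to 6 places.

√[6·1!3!2!/7! · 3!1!1!2!3!2!] = √(72/35)
  +(−1)^0/∏(0,1,1,1,2,1)! = 1/2  (running 1/2)
  +(−1)^1/∏(1,0,0,0,3,2)! = -1/12  (running 5/12)
⟨..|..⟩ = √(72/35)·(5/12) = +0.597614

+0.597614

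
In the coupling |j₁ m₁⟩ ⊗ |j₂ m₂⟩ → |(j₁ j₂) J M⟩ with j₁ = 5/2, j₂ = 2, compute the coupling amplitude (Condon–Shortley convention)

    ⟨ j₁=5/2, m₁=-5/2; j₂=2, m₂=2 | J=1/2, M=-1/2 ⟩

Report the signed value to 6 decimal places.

√[2·4!1!0!/6! · 0!5!4!0!0!1!] = √(192)
  +(−1)^4/∏(4,0,1,0,0,0)! = 1/24  (running 1/24)
⟨..|..⟩ = √(192)·(1/24) = +0.577350

+0.577350  (= +√(1/3))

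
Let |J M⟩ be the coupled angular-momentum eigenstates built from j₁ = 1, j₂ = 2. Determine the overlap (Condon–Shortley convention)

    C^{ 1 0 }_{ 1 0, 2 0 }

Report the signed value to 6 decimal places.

triangle: 2!×0!×2!/5! = 4/120
(j±m)!: 1!×1!×2!×2!×1!×1! = 4
prefactor² = (2J+1)×Δ×N² = 2/5
  k=1: −1/(1!×1!×0!×1!×0!×1!) = -1
Σ = -1  ⇒  CG² = 2/5×(-1)² = 2/5
CG = −√(2/5) = -0.632456

−√(2/5) = -0.632456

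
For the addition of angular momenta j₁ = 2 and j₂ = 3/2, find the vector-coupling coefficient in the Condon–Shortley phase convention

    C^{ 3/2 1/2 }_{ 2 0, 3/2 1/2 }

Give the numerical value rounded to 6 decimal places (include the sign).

triangle: 2!·2!·1!/6! = 4/720
(j±m)!: 2!·2!·2!·1!·2!·1! = 16
prefactor² = (2J+1)·Δ·N² = 16/45
  k=1: −1/(1!·1!·1!·1!·1!·0!) = -1
  k=2: +1/(2!·0!·0!·0!·2!·1!) = 1/4
Σ = -3/4  ⇒  CG² = 16/45·(-3/4)² = 1/5
CG = −√(1/5) = -0.447214

−√(1/5) = -0.447214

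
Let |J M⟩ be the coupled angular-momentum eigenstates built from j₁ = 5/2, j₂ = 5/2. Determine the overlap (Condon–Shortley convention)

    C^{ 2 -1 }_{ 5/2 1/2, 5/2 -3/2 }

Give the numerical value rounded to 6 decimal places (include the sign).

-0.377964  (= −√(1/7))

triangle: 3!×2!×2!/8! = 24/40320
(j±m)!: 3!×2!×1!×4!×1!×3! = 1728
prefactor² = (2J+1)×Δ×N² = 36/7
  k=0: +1/(0!×3!×2!×1!×0!×1!) = 1/12
  k=1: −1/(1!×2!×1!×0!×1!×2!) = -1/4
Σ = -1/6  ⇒  CG² = 36/7×(-1/6)² = 1/7
CG = −√(1/7) = -0.377964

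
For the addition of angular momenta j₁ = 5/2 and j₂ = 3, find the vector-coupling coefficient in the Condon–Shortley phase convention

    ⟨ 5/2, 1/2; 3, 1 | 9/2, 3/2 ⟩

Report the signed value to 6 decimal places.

-0.147122  (= −√(5/231))

√[10·1!4!5!/11! · 3!2!4!2!6!3!] = √(138240/77)
  +(−1)^0/∏(0,1,2,4,2,1)! = 1/96  (running 1/96)
  +(−1)^1/∏(1,0,1,3,3,2)! = -1/72  (running -1/288)
⟨..|..⟩ = √(138240/77)·(-1/288) = -0.147122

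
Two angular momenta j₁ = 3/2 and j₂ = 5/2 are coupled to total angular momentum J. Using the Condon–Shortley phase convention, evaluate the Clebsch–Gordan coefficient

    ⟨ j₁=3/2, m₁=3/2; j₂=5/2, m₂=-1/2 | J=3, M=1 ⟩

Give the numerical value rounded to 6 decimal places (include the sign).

j₁+j₂−J=1  J+j₁−j₂=2  J−j₁+j₂=4  j₁+j₂+J+1=8
(j₁±m₁, j₂±m₂, J±M) = (3,0,2,3,4,2)
P² = 144/5
sum k=0..0:
  [0] +1/8 = 1/8
S = 1/8
C² = P²·S² = 9/20 ; C = +0.670820

+√(9/20) = +0.670820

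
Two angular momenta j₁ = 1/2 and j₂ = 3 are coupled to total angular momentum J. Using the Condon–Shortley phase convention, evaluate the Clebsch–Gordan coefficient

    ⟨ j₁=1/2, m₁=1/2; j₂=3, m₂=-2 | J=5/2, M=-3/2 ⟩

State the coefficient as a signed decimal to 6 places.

+√(5/7) = +0.845154

√[6·1!0!5!/7! · 1!0!1!5!1!4!] = √(2880/7)
  +(−1)^0/∏(0,1,0,1,0,4)! = 1/24  (running 1/24)
⟨..|..⟩ = √(2880/7)·(1/24) = +0.845154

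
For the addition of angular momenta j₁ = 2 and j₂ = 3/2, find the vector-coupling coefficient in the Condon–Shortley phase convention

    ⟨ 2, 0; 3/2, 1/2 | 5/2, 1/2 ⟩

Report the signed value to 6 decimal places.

j₁+j₂−J=1  J+j₁−j₂=3  J−j₁+j₂=2  j₁+j₂+J+1=7
(j₁±m₁, j₂±m₂, J±M) = (2,2,2,1,3,2)
P² = 48/35
sum k=0..1:
  [0] +1/4 = 1/4
  [1] −1/2 = -1/2
S = -1/4
C² = P²·S² = 3/35 ; C = -0.292770

-0.292770  (= −√(3/35))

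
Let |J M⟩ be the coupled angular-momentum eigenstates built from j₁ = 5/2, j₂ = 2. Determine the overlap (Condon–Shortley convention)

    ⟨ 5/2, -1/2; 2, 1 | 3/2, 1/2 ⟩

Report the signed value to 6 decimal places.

+√(5/21) ≈ +0.487950

√[4·3!2!1!/7! · 2!3!3!1!2!1!] = √(48/35)
  +(−1)^2/∏(2,1,1,1,1,0)! = 1/2  (running 1/2)
  +(−1)^3/∏(3,0,0,0,2,1)! = -1/12  (running 5/12)
⟨..|..⟩ = √(48/35)·(5/12) = +0.487950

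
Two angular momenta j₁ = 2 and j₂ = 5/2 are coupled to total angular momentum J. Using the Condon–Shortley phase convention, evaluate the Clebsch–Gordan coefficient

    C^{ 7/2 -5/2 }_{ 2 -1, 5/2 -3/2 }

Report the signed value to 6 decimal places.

+√(1/63) ≈ +0.125988

j₁+j₂−J=1  J+j₁−j₂=3  J−j₁+j₂=4  j₁+j₂+J+1=9
(j₁±m₁, j₂±m₂, J±M) = (1,3,1,4,1,6)
P² = 2304/7
sum k=0..1:
  [0] +1/36 = 1/36
  [1] −1/48 = -1/48
S = 1/144
C² = P²·S² = 1/63 ; C = +0.125988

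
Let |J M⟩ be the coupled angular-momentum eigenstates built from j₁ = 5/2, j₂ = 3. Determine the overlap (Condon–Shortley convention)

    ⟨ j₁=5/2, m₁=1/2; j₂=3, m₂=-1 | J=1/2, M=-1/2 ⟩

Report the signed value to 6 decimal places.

+0.436436  (= +√(4/21))

√[2·5!0!1!/7! · 3!2!2!4!0!1!] = √(192/7)
  +(−1)^2/∏(2,3,0,0,0,1)! = 1/12  (running 1/12)
⟨..|..⟩ = √(192/7)·(1/12) = +0.436436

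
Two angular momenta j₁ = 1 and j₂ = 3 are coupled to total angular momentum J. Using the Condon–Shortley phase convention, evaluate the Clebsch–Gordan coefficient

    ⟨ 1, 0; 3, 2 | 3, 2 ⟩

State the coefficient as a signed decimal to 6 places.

-0.577350

√[7·1!1!5!/8! · 1!1!5!1!5!1!] = √(300)
  +(−1)^0/∏(0,1,1,5,0,0)! = 1/120  (running 1/120)
  +(−1)^1/∏(1,0,0,4,1,1)! = -1/24  (running -1/30)
⟨..|..⟩ = √(300)·(-1/30) = -0.577350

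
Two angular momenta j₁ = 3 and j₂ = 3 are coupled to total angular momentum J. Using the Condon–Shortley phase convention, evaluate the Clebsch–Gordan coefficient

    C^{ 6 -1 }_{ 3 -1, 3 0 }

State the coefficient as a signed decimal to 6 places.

triangle: 0!·6!·6!/13! = 518400/6227020800
(j±m)!: 2!·4!·3!·3!·5!·7! = 1045094400
prefactor² = (2J+1)·Δ·N² = 12441600/11
  k=0: +1/(0!·0!·4!·3!·2!·3!) = 1/1728
Σ = 1/1728  ⇒  CG² = 12441600/11·1/1728² = 25/66
CG = +√(25/66) = +0.615457

+√(25/66) = +0.615457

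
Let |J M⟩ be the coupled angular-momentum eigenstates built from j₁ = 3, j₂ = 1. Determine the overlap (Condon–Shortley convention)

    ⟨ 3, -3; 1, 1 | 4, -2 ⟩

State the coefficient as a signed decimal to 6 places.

+√(1/28) ≈ +0.188982

j₁+j₂−J=0  J+j₁−j₂=6  J−j₁+j₂=2  j₁+j₂+J+1=9
(j₁±m₁, j₂±m₂, J±M) = (0,6,2,0,2,6)
P² = 518400/7
sum k=0..0:
  [0] +1/1440 = 1/1440
S = 1/1440
C² = P²·S² = 1/28 ; C = +0.188982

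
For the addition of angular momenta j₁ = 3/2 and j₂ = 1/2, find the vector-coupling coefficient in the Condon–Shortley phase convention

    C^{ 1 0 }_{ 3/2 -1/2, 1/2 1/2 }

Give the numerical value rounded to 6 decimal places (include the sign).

√[3·1!2!0!/4! · 1!2!1!0!1!1!] = √(1/2)
  +(−1)^1/∏(1,0,1,0,1,0)! = -1  (running -1)
⟨..|..⟩ = √(1/2)·(-1) = -0.707107

-0.707107  (= −√(1/2))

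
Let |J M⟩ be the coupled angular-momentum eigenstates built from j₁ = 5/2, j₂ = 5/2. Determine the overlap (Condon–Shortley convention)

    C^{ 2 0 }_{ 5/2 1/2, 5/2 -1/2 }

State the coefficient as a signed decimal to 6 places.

−√(4/21) ≈ -0.436436

j₁+j₂−J=3  J+j₁−j₂=2  J−j₁+j₂=2  j₁+j₂+J+1=8
(j₁±m₁, j₂±m₂, J±M) = (3,2,2,3,2,2)
P² = 12/7
sum k=0..2:
  [0] +1/24 = 1/24
  [1] −1/2 = -1/2
  [2] +1/8 = 1/8
S = -1/3
C² = P²·S² = 4/21 ; C = -0.436436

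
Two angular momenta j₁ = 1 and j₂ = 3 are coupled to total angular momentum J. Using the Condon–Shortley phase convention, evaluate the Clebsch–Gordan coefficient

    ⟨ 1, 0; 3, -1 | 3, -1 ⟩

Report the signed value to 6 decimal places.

j₁+j₂−J=1  J+j₁−j₂=1  J−j₁+j₂=5  j₁+j₂+J+1=8
(j₁±m₁, j₂±m₂, J±M) = (1,1,2,4,2,4)
P² = 48
sum k=0..1:
  [0] +1/12 = 1/12
  [1] −1/24 = -1/24
S = 1/24
C² = P²·S² = 1/12 ; C = +0.288675

+√(1/12) = +0.288675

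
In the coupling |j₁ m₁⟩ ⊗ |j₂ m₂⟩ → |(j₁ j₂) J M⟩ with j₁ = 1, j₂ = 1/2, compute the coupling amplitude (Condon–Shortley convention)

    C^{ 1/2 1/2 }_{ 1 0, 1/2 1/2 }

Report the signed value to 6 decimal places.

triangle: 1!*1!*0!/3! = 1/6
(j±m)!: 1!*1!*1!*0!*1!*0! = 1
prefactor² = (2J+1)*Δ*N² = 1/3
  k=1: −1/(1!*0!*0!*0!*1!*0!) = -1
Σ = -1  ⇒  CG² = 1/3*(-1)² = 1/3
CG = −√(1/3) = -0.577350

−√(1/3) ≈ -0.577350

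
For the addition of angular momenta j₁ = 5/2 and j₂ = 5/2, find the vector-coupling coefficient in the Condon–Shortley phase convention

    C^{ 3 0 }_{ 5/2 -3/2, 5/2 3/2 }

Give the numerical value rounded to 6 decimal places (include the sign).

√[7·2!3!3!/9! · 1!4!4!1!3!3!] = √(144/5)
  +(−1)^1/∏(1,1,3,3,0,0)! = -1/36  (running -1/36)
  +(−1)^2/∏(2,0,2,2,1,1)! = 1/8  (running 7/72)
⟨..|..⟩ = √(144/5)·(7/72) = +0.521749

+0.521749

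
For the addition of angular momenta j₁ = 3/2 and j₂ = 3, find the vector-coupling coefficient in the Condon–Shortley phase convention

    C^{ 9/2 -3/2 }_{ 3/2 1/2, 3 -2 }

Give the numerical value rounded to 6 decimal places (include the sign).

j₁+j₂−J=0  J+j₁−j₂=3  J−j₁+j₂=6  j₁+j₂+J+1=10
(j₁±m₁, j₂±m₂, J±M) = (2,1,1,5,3,6)
P² = 86400/7
sum k=0..0:
  [0] +1/240 = 1/240
S = 1/240
C² = P²·S² = 3/14 ; C = +0.462910

+√(3/14) ≈ +0.462910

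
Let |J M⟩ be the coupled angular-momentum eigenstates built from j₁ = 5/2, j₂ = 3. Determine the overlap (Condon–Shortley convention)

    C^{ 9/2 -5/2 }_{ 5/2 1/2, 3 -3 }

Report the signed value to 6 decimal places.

j₁+j₂−J=1  J+j₁−j₂=4  J−j₁+j₂=5  j₁+j₂+J+1=11
(j₁±m₁, j₂±m₂, J±M) = (3,2,0,6,2,7)
P² = 691200/11
sum k=0..0:
  [0] +1/480 = 1/480
S = 1/480
C² = P²·S² = 3/11 ; C = +0.522233

+0.522233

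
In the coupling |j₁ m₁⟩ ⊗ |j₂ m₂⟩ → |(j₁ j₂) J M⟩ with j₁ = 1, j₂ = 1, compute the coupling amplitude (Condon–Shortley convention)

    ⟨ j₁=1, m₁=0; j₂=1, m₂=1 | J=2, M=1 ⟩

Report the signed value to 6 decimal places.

triangle: 0!·2!·2!/5! = 4/120
(j±m)!: 1!·1!·2!·0!·3!·1! = 12
prefactor² = (2J+1)·Δ·N² = 2
  k=0: +1/(0!·0!·1!·2!·1!·0!) = 1/2
Σ = 1/2  ⇒  CG² = 2·1/2² = 1/2
CG = +√(1/2) = +0.707107

+√(1/2) = +0.707107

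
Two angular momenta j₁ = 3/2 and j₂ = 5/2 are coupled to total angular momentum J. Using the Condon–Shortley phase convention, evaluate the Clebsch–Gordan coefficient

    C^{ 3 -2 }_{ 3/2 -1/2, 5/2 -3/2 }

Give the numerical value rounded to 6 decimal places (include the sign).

triangle: 1!*2!*4!/8! = 48/40320
(j±m)!: 1!*2!*1!*4!*1!*5! = 5760
prefactor² = (2J+1)*Δ*N² = 48
  k=0: +1/(0!*1!*2!*1!*0!*3!) = 1/12
  k=1: −1/(1!*0!*1!*0!*1!*4!) = -1/24
Σ = 1/24  ⇒  CG² = 48*1/24² = 1/12
CG = +√(1/12) = +0.288675

+√(1/12) ≈ +0.288675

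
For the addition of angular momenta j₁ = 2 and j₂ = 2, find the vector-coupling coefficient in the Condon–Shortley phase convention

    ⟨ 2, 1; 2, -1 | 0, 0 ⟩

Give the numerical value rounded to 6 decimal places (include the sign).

j₁+j₂−J=4  J+j₁−j₂=0  J−j₁+j₂=0  j₁+j₂+J+1=5
(j₁±m₁, j₂±m₂, J±M) = (3,1,1,3,0,0)
P² = 36/5
sum k=1..1:
  [1] −1/6 = -1/6
S = -1/6
C² = P²·S² = 1/5 ; C = -0.447214

-0.447214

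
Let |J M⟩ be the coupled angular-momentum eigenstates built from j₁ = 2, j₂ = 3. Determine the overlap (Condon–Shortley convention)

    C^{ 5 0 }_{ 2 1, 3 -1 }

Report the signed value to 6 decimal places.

+0.487950

triangle: 0!*4!*6!/11! = 17280/39916800
(j±m)!: 3!*1!*2!*4!*5!*5! = 4147200
prefactor² = (2J+1)*Δ*N² = 138240/7
  k=0: +1/(0!*0!*1!*2!*3!*4!) = 1/288
Σ = 1/288  ⇒  CG² = 138240/7*1/288² = 5/21
CG = +√(5/21) = +0.487950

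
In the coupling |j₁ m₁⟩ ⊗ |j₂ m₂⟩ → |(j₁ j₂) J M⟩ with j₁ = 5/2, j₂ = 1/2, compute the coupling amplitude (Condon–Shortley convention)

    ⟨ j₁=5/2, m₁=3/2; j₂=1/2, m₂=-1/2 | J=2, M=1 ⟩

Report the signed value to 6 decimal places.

+0.816497  (= +√(2/3))

j₁+j₂−J=1  J+j₁−j₂=4  J−j₁+j₂=0  j₁+j₂+J+1=6
(j₁±m₁, j₂±m₂, J±M) = (4,1,0,1,3,1)
P² = 24
sum k=0..0:
  [0] +1/6 = 1/6
S = 1/6
C² = P²·S² = 2/3 ; C = +0.816497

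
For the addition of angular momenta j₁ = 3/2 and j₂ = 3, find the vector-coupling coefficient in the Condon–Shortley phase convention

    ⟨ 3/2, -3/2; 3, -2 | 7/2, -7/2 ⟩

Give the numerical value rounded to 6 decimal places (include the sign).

j₁+j₂−J=1  J+j₁−j₂=2  J−j₁+j₂=5  j₁+j₂+J+1=9
(j₁±m₁, j₂±m₂, J±M) = (0,3,1,5,0,7)
P² = 19200
sum k=1..1:
  [1] −1/240 = -1/240
S = -1/240
C² = P²·S² = 1/3 ; C = -0.577350

−√(1/3) ≈ -0.577350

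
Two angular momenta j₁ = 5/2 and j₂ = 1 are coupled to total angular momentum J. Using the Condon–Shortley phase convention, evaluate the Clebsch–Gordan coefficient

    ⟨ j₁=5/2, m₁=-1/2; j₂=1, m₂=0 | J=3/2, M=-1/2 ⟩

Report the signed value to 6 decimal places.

j₁+j₂−J=2  J+j₁−j₂=3  J−j₁+j₂=0  j₁+j₂+J+1=6
(j₁±m₁, j₂±m₂, J±M) = (2,3,1,1,1,2)
P² = 8/5
sum k=1..1:
  [1] −1/2 = -1/2
S = -1/2
C² = P²·S² = 2/5 ; C = -0.632456

−√(2/5) ≈ -0.632456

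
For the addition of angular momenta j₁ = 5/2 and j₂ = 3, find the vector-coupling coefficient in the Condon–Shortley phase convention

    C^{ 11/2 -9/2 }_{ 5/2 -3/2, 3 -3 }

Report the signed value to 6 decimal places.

j₁+j₂−J=0  J+j₁−j₂=5  J−j₁+j₂=6  j₁+j₂+J+1=12
(j₁±m₁, j₂±m₂, J±M) = (1,4,0,6,1,10)
P² = 1492992000/11
sum k=0..0:
  [0] +1/17280 = 1/17280
S = 1/17280
C² = P²·S² = 5/11 ; C = +0.674200

+0.674200  (= +√(5/11))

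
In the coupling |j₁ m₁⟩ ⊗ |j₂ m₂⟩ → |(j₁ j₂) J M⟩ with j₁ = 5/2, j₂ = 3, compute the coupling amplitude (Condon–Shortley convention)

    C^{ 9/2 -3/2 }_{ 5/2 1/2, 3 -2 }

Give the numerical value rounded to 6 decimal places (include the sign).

√[10·1!4!5!/11! · 3!2!1!5!3!6!] = √(345600/77)
  +(−1)^0/∏(0,1,2,1,2,4)! = 1/96  (running 1/96)
  +(−1)^1/∏(1,0,1,0,3,5)! = -1/720  (running 13/1440)
⟨..|..⟩ = √(345600/77)·(13/1440) = +0.604815

+√(169/462) = +0.604815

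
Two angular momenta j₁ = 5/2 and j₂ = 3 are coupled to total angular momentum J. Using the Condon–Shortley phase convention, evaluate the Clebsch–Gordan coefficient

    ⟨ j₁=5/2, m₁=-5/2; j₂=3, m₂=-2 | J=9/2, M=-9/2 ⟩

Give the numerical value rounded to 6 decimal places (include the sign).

√[10·1!4!5!/11! · 0!5!1!5!0!9!] = √(41472000/11)
  +(−1)^1/∏(1,0,4,0,0,5)! = -1/2880  (running -1/2880)
⟨..|..⟩ = √(41472000/11)·(-1/2880) = -0.674200

−√(5/11) = -0.674200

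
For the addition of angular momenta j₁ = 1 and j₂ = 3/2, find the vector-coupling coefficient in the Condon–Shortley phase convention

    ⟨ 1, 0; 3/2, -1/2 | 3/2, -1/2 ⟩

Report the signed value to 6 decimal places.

+√(1/15) ≈ +0.258199

triangle: 1!·1!·2!/5! = 2/120
(j±m)!: 1!·1!·1!·2!·1!·2! = 4
prefactor² = (2J+1)·Δ·N² = 4/15
  k=0: +1/(0!·1!·1!·1!·0!·1!) = 1
  k=1: −1/(1!·0!·0!·0!·1!·2!) = -1/2
Σ = 1/2  ⇒  CG² = 4/15·1/2² = 1/15
CG = +√(1/15) = +0.258199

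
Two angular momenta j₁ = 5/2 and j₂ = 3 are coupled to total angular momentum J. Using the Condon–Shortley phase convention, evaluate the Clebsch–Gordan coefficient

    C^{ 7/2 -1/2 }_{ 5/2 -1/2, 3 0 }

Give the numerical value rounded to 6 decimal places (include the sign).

triangle: 2!·3!·4!/10! = 288/3628800
(j±m)!: 2!·3!·3!·3!·3!·4! = 62208
prefactor² = (2J+1)·Δ·N² = 6912/175
  k=0: +1/(0!·2!·3!·3!·0!·1!) = 1/72
  k=1: −1/(1!·1!·2!·2!·1!·2!) = -1/8
  k=2: +1/(2!·0!·1!·1!·2!·3!) = 1/24
Σ = -5/72  ⇒  CG² = 6912/175·(-5/72)² = 4/21
CG = −√(4/21) = -0.436436

−√(4/21) = -0.436436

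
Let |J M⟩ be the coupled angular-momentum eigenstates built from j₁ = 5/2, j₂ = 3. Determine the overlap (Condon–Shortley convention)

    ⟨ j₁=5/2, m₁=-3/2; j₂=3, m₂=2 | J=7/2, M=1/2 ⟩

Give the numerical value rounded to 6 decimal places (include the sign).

√[8·2!3!4!/10! · 1!4!5!1!4!3!] = √(9216/35)
  +(−1)^1/∏(1,1,3,4,0,0)! = -1/144  (running -1/144)
  +(−1)^2/∏(2,0,2,3,1,1)! = 1/24  (running 5/144)
⟨..|..⟩ = √(9216/35)·(5/144) = +0.563436

+0.563436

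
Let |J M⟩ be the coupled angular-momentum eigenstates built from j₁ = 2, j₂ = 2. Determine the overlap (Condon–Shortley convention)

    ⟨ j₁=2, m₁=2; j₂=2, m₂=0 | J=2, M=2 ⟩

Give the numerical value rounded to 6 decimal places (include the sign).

j₁+j₂−J=2  J+j₁−j₂=2  J−j₁+j₂=2  j₁+j₂+J+1=7
(j₁±m₁, j₂±m₂, J±M) = (4,0,2,2,4,0)
P² = 128/7
sum k=0..0:
  [0] +1/8 = 1/8
S = 1/8
C² = P²·S² = 2/7 ; C = +0.534522

+√(2/7) = +0.534522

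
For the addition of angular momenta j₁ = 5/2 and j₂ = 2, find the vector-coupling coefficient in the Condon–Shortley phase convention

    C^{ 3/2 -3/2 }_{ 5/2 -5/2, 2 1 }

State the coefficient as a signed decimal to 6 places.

−√(2/7) ≈ -0.534522

triangle: 3!*2!*1!/7! = 12/5040
(j±m)!: 0!*5!*3!*1!*0!*3! = 4320
prefactor² = (2J+1)*Δ*N² = 288/7
  k=3: −1/(3!*0!*2!*0!*0!*1!) = -1/12
Σ = -1/12  ⇒  CG² = 288/7*(-1/12)² = 2/7
CG = −√(2/7) = -0.534522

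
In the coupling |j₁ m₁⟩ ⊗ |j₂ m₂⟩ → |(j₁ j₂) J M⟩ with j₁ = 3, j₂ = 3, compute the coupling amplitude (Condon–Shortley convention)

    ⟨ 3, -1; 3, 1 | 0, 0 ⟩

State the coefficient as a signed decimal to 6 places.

+0.377964

triangle: 6!*0!*0!/7! = 720/5040
(j±m)!: 2!*4!*4!*2!*0!*0! = 2304
prefactor² = (2J+1)*Δ*N² = 2304/7
  k=4: +1/(4!*2!*0!*0!*0!*0!) = 1/48
Σ = 1/48  ⇒  CG² = 2304/7*1/48² = 1/7
CG = +√(1/7) = +0.377964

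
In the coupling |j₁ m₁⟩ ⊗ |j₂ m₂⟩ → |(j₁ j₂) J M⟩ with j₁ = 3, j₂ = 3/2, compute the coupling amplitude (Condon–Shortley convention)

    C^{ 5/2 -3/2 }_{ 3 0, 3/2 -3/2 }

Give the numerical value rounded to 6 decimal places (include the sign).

+0.507093  (= +√(9/35))

√[6·2!4!1!/8! · 3!3!0!3!1!4!] = √(1296/35)
  +(−1)^0/∏(0,2,3,0,1,1)! = 1/12  (running 1/12)
⟨..|..⟩ = √(1296/35)·(1/12) = +0.507093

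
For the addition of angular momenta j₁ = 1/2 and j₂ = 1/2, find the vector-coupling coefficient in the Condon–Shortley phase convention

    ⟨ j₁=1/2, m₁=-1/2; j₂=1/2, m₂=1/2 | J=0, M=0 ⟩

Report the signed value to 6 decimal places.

-0.707107  (= −√(1/2))

√[1·1!0!0!/2! · 0!1!1!0!0!0!] = √(1/2)
  +(−1)^1/∏(1,0,0,0,0,0)! = -1  (running -1)
⟨..|..⟩ = √(1/2)·(-1) = -0.707107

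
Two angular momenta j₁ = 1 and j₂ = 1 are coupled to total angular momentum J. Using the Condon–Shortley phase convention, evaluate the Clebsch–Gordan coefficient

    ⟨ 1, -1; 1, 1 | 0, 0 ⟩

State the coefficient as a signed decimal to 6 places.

triangle: 2!*0!*0!/3! = 2/6
(j±m)!: 0!*2!*2!*0!*0!*0! = 4
prefactor² = (2J+1)*Δ*N² = 4/3
  k=2: +1/(2!*0!*0!*0!*0!*0!) = 1/2
Σ = 1/2  ⇒  CG² = 4/3*1/2² = 1/3
CG = +√(1/3) = +0.577350

+√(1/3) = +0.577350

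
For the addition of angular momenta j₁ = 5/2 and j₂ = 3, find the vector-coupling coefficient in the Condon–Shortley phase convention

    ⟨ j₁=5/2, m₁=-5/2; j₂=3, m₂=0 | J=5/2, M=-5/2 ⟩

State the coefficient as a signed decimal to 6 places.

−√(5/42) = -0.345033

triangle: 3!*2!*3!/9! = 72/362880
(j±m)!: 0!*5!*3!*3!*0!*5! = 518400
prefactor² = (2J+1)*Δ*N² = 4320/7
  k=3: −1/(3!*0!*2!*0!*0!*3!) = -1/72
Σ = -1/72  ⇒  CG² = 4320/7*(-1/72)² = 5/42
CG = −√(5/42) = -0.345033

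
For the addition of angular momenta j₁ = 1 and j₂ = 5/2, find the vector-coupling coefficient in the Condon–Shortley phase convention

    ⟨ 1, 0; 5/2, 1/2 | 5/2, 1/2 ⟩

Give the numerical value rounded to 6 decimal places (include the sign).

−√(1/35) ≈ -0.169031

j₁+j₂−J=1  J+j₁−j₂=1  J−j₁+j₂=4  j₁+j₂+J+1=7
(j₁±m₁, j₂±m₂, J±M) = (1,1,3,2,3,2)
P² = 144/35
sum k=0..1:
  [0] +1/6 = 1/6
  [1] −1/4 = -1/4
S = -1/12
C² = P²·S² = 1/35 ; C = -0.169031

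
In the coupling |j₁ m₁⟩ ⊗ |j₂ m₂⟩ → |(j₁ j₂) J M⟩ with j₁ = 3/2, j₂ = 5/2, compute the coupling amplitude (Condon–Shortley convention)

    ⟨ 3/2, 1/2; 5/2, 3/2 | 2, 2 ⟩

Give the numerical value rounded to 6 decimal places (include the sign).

√[5·2!1!3!/7! · 2!1!4!1!4!0!] = √(96/7)
  +(−1)^1/∏(1,1,0,3,1,0)! = -1/6  (running -1/6)
⟨..|..⟩ = √(96/7)·(-1/6) = -0.617213

−√(8/21) ≈ -0.617213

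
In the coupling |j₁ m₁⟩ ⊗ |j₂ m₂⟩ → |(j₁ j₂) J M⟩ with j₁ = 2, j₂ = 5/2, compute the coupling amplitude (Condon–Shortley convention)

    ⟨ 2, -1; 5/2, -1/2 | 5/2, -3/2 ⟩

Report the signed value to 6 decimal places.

triangle: 2!·2!·3!/8! = 24/40320
(j±m)!: 1!·3!·2!·3!·1!·4! = 1728
prefactor² = (2J+1)·Δ·N² = 216/35
  k=1: −1/(1!·1!·2!·1!·0!·2!) = -1/4
  k=2: +1/(2!·0!·1!·0!·1!·3!) = 1/12
Σ = -1/6  ⇒  CG² = 216/35·(-1/6)² = 6/35
CG = −√(6/35) = -0.414039

−√(6/35) = -0.414039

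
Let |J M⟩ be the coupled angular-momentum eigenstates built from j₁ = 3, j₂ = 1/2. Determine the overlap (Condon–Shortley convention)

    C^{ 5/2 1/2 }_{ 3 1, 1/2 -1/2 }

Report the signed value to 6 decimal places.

√[6·1!5!0!/7! · 4!2!0!1!3!2!] = √(576/7)
  +(−1)^0/∏(0,1,2,0,3,0)! = 1/12  (running 1/12)
⟨..|..⟩ = √(576/7)·(1/12) = +0.755929

+0.755929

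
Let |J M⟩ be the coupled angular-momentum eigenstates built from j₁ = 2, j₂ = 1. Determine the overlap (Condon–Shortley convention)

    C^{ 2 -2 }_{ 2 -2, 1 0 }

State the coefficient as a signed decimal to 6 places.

√[5·1!3!1!/6! · 0!4!1!1!0!4!] = √(24)
  +(−1)^1/∏(1,0,3,0,0,1)! = -1/6  (running -1/6)
⟨..|..⟩ = √(24)·(-1/6) = -0.816497

-0.816497  (= −√(2/3))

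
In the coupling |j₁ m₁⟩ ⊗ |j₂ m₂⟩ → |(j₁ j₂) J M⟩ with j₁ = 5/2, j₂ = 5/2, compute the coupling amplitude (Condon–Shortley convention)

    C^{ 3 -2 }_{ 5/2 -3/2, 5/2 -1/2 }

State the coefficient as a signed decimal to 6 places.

-0.288675

triangle: 2!*3!*3!/9! = 72/362880
(j±m)!: 1!*4!*2!*3!*1!*5! = 34560
prefactor² = (2J+1)*Δ*N² = 48
  k=1: −1/(1!*1!*3!*1!*0!*2!) = -1/12
  k=2: +1/(2!*0!*2!*0!*1!*3!) = 1/24
Σ = -1/24  ⇒  CG² = 48*(-1/24)² = 1/12
CG = −√(1/12) = -0.288675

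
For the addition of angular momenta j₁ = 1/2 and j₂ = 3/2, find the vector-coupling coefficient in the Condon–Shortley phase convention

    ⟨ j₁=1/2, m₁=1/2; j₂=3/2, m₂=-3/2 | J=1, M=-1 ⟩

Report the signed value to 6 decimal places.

+√(3/4) = +0.866025

√[3·1!0!2!/4! · 1!0!0!3!0!2!] = √(3)
  +(−1)^0/∏(0,1,0,0,0,2)! = 1/2  (running 1/2)
⟨..|..⟩ = √(3)·(1/2) = +0.866025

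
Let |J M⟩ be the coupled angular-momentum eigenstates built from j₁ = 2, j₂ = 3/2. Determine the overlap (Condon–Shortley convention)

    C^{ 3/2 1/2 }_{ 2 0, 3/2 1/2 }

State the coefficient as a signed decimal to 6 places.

triangle: 2!*2!*1!/6! = 4/720
(j±m)!: 2!*2!*2!*1!*2!*1! = 16
prefactor² = (2J+1)*Δ*N² = 16/45
  k=1: −1/(1!*1!*1!*1!*1!*0!) = -1
  k=2: +1/(2!*0!*0!*0!*2!*1!) = 1/4
Σ = -3/4  ⇒  CG² = 16/45*(-3/4)² = 1/5
CG = −√(1/5) = -0.447214

−√(1/5) ≈ -0.447214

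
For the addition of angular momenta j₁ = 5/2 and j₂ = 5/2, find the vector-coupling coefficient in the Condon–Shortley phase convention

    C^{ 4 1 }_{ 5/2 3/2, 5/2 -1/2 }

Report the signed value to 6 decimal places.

+0.597614  (= +√(5/14))

√[9·1!4!4!/10! · 4!1!2!3!5!3!] = √(10368/35)
  +(−1)^0/∏(0,1,1,2,3,2)! = 1/24  (running 1/24)
  +(−1)^1/∏(1,0,0,1,4,3)! = -1/144  (running 5/144)
⟨..|..⟩ = √(10368/35)·(5/144) = +0.597614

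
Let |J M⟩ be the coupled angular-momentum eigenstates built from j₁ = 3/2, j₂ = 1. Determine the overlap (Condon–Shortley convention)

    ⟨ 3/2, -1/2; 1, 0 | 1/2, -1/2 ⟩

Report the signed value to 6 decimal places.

-0.577350

√[2·2!1!0!/4! · 1!2!1!1!0!1!] = √(1/3)
  +(−1)^1/∏(1,1,1,0,0,0)! = -1  (running -1)
⟨..|..⟩ = √(1/3)·(-1) = -0.577350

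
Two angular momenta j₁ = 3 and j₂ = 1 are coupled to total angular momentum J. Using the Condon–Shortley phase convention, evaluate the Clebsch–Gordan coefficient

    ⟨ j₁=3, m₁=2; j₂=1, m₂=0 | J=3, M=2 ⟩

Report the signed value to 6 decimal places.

√[7·1!5!1!/8! · 5!1!1!1!5!1!] = √(300)
  +(−1)^0/∏(0,1,1,1,4,0)! = 1/24  (running 1/24)
  +(−1)^1/∏(1,0,0,0,5,1)! = -1/120  (running 1/30)
⟨..|..⟩ = √(300)·(1/30) = +0.577350

+0.577350  (= +√(1/3))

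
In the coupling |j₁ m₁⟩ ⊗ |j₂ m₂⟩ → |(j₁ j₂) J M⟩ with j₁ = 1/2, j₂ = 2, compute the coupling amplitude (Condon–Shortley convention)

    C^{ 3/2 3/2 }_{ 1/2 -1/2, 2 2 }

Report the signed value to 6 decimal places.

√[4·1!0!3!/5! · 0!1!4!0!3!0!] = √(144/5)
  +(−1)^1/∏(1,0,0,3,0,0)! = -1/6  (running -1/6)
⟨..|..⟩ = √(144/5)·(-1/6) = -0.894427

−√(4/5) ≈ -0.894427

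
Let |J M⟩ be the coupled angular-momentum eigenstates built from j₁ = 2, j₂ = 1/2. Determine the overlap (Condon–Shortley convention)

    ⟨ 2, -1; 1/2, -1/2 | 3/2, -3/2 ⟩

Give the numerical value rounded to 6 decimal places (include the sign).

+√(1/5) = +0.447214

triangle: 1!*3!*0!/5! = 6/120
(j±m)!: 1!*3!*0!*1!*0!*3! = 36
prefactor² = (2J+1)*Δ*N² = 36/5
  k=0: +1/(0!*1!*3!*0!*0!*0!) = 1/6
Σ = 1/6  ⇒  CG² = 36/5*1/6² = 1/5
CG = +√(1/5) = +0.447214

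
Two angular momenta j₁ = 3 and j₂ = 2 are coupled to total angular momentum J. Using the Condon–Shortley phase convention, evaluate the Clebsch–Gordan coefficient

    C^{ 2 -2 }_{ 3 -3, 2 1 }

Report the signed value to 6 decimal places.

−√(5/14) ≈ -0.597614

triangle: 3!·3!·1!/8! = 36/40320
(j±m)!: 0!·6!·3!·1!·0!·4! = 103680
prefactor² = (2J+1)·Δ·N² = 3240/7
  k=3: −1/(3!·0!·3!·0!·0!·1!) = -1/36
Σ = -1/36  ⇒  CG² = 3240/7·(-1/36)² = 5/14
CG = −√(5/14) = -0.597614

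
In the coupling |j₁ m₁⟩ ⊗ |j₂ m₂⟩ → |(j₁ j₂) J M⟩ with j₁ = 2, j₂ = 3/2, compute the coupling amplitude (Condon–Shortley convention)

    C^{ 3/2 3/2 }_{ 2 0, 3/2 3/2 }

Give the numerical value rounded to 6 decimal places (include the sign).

triangle: 2!*2!*1!/6! = 4/720
(j±m)!: 2!*2!*3!*0!*3!*0! = 144
prefactor² = (2J+1)*Δ*N² = 16/5
  k=2: +1/(2!*0!*0!*1!*2!*0!) = 1/4
Σ = 1/4  ⇒  CG² = 16/5*1/4² = 1/5
CG = +√(1/5) = +0.447214

+√(1/5) = +0.447214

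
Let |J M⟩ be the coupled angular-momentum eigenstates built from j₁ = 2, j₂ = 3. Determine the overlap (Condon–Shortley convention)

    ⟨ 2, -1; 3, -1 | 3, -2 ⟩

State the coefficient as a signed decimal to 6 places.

-0.500000  (= −√(1/4))

√[7·2!2!4!/9! · 1!3!2!4!1!5!] = √(64)
  +(−1)^1/∏(1,1,2,1,0,3)! = -1/12  (running -1/12)
  +(−1)^2/∏(2,0,1,0,1,4)! = 1/48  (running -1/16)
⟨..|..⟩ = √(64)·(-1/16) = -0.500000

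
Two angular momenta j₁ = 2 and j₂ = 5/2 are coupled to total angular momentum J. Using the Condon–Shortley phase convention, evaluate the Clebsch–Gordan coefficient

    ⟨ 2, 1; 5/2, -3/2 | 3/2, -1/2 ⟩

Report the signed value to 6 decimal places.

√[4·3!1!2!/7! · 3!1!1!4!1!2!] = √(96/35)
  +(−1)^0/∏(0,3,1,1,0,1)! = 1/6  (running 1/6)
  +(−1)^1/∏(1,2,0,0,1,2)! = -1/4  (running -1/12)
⟨..|..⟩ = √(96/35)·(-1/12) = -0.138013

−√(2/105) = -0.138013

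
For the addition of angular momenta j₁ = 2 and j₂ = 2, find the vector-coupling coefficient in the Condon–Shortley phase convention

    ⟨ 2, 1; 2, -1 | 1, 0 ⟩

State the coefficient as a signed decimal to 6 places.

−√(1/10) ≈ -0.316228

√[3·3!1!1!/6! · 3!1!1!3!1!1!] = √(9/10)
  +(−1)^0/∏(0,3,1,1,0,0)! = 1/6  (running 1/6)
  +(−1)^1/∏(1,2,0,0,1,1)! = -1/2  (running -1/3)
⟨..|..⟩ = √(9/10)·(-1/3) = -0.316228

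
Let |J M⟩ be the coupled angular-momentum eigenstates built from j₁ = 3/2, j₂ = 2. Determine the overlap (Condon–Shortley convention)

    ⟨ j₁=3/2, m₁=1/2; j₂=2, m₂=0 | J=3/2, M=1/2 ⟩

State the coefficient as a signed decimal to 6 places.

-0.447214

√[4·2!1!2!/6! · 2!1!2!2!2!1!] = √(16/45)
  +(−1)^0/∏(0,2,1,2,0,0)! = 1/4  (running 1/4)
  +(−1)^1/∏(1,1,0,1,1,1)! = -1  (running -3/4)
⟨..|..⟩ = √(16/45)·(-3/4) = -0.447214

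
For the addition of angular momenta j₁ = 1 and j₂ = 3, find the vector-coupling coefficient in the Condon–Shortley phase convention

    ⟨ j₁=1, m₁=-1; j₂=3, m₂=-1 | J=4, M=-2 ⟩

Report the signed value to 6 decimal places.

+0.731925  (= +√(15/28))

triangle: 0!×2!×6!/9! = 1440/362880
(j±m)!: 0!×2!×2!×4!×2!×6! = 138240
prefactor² = (2J+1)×Δ×N² = 34560/7
  k=0: +1/(0!×0!×2!×2!×0!×4!) = 1/96
Σ = 1/96  ⇒  CG² = 34560/7×1/96² = 15/28
CG = +√(15/28) = +0.731925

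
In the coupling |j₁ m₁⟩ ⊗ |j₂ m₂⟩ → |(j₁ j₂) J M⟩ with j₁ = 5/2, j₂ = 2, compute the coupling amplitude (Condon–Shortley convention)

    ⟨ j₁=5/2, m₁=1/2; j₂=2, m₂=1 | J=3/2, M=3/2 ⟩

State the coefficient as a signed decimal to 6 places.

+0.507093  (= +√(9/35))

j₁+j₂−J=3  J+j₁−j₂=2  J−j₁+j₂=1  j₁+j₂+J+1=7
(j₁±m₁, j₂±m₂, J±M) = (3,2,3,1,3,0)
P² = 144/35
sum k=2..2:
  [2] +1/4 = 1/4
S = 1/4
C² = P²·S² = 9/35 ; C = +0.507093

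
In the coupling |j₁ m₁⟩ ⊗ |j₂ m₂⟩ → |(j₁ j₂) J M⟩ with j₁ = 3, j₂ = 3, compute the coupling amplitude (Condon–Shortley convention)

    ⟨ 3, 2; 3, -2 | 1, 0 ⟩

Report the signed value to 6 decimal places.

−√(1/7) ≈ -0.377964

triangle: 5!·1!·1!/8! = 120/40320
(j±m)!: 5!·1!·1!·5!·1!·1! = 14400
prefactor² = (2J+1)·Δ·N² = 900/7
  k=0: +1/(0!·5!·1!·1!·0!·0!) = 1/120
  k=1: −1/(1!·4!·0!·0!·1!·1!) = -1/24
Σ = -1/30  ⇒  CG² = 900/7·(-1/30)² = 1/7
CG = −√(1/7) = -0.377964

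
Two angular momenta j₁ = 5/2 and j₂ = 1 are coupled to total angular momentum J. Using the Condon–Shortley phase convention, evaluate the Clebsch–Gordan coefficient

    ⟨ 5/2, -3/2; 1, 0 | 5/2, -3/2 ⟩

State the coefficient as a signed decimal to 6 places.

√[6·1!4!1!/7! · 1!4!1!1!1!4!] = √(576/35)
  +(−1)^0/∏(0,1,4,1,0,0)! = 1/24  (running 1/24)
  +(−1)^1/∏(1,0,3,0,1,1)! = -1/6  (running -1/8)
⟨..|..⟩ = √(576/35)·(-1/8) = -0.507093

−√(9/35) = -0.507093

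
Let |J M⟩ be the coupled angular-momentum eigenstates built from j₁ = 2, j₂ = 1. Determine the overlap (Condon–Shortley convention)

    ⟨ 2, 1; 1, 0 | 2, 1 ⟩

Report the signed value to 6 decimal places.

j₁+j₂−J=1  J+j₁−j₂=3  J−j₁+j₂=1  j₁+j₂+J+1=6
(j₁±m₁, j₂±m₂, J±M) = (3,1,1,1,3,1)
P² = 3/2
sum k=0..1:
  [0] +1/2 = 1/2
  [1] −1/6 = -1/6
S = 1/3
C² = P²·S² = 1/6 ; C = +0.408248

+0.408248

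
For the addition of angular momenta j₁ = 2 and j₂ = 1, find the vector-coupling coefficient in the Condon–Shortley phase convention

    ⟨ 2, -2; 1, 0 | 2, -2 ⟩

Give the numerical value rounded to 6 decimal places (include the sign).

j₁+j₂−J=1  J+j₁−j₂=3  J−j₁+j₂=1  j₁+j₂+J+1=6
(j₁±m₁, j₂±m₂, J±M) = (0,4,1,1,0,4)
P² = 24
sum k=1..1:
  [1] −1/6 = -1/6
S = -1/6
C² = P²·S² = 2/3 ; C = -0.816497

-0.816497  (= −√(2/3))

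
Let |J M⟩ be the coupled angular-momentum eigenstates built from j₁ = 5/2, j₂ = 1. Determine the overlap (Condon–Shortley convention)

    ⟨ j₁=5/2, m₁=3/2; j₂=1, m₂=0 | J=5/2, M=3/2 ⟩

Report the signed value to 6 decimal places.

√[6·1!4!1!/7! · 4!1!1!1!4!1!] = √(576/35)
  +(−1)^0/∏(0,1,1,1,3,0)! = 1/6  (running 1/6)
  +(−1)^1/∏(1,0,0,0,4,1)! = -1/24  (running 1/8)
⟨..|..⟩ = √(576/35)·(1/8) = +0.507093

+√(9/35) ≈ +0.507093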